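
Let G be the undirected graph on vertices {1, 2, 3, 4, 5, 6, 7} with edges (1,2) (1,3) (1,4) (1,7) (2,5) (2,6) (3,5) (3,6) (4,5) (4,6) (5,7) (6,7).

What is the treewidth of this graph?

A width-3 tree decomposition is:
Bags: B1 = {1, 4, 5, 6}  B2 = {1, 5, 6, 7}  B3 = {1, 3, 5, 6}  B4 = {1, 2, 5, 6}
Tree: B1–B2, B2–B3, B3–B4
The largest bag has 4 vertices, giving width 3; this decomposition certifies tw(G) ≤ 3. For the lower bound: the 4 vertex sets {4,6}, {5,7}, {1}, {3} are disjoint, each induces a connected subgraph, and every pair is joined by at least one edge of G. Contracting each set to a single vertex therefore yields K_{4} as a minor, and since treewidth is minor-monotone, tw(G) ≥ tw(K_{4}) = 3. The upper and lower bounds meet at 3, so that is the treewidth.

3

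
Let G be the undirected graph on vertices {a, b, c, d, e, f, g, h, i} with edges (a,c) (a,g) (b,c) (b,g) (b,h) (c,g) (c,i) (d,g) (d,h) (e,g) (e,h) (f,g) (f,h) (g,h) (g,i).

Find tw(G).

A width-2 tree decomposition is:
Bags: B1 = {a, c, g}  B2 = {b, c, g}  B3 = {b, g, h}  B4 = {d, g, h}  B5 = {c, g, i}  B6 = {f, g, h}  B7 = {e, g, h}
Tree: B1–B2, B2–B3, B3–B4, B2–B5, B4–B6, B4–B7
Every bag has size at most 3, so the width is 3 − 1 = 2 and tw(G) ≤ 2. On the other hand G contains the 3-clique {d, g, h}. A clique must lie in a single bag of any decomposition, so no decomposition can have width below 2. Combining the bounds, tw(G) = 2.

2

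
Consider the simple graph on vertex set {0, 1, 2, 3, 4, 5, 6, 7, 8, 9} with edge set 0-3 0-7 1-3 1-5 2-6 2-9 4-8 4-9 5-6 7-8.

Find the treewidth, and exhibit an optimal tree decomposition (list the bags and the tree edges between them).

Treewidth 2.
Bags: B1 = {1, 3, 5}  B2 = {3, 5, 6}  B3 = {2, 3, 6}  B4 = {2, 3, 9}  B5 = {3, 4, 9}  B6 = {3, 4, 8}  B7 = {3, 7, 8}  B8 = {0, 3, 7}
Tree: B1–B2, B2–B3, B3–B4, B4–B5, B5–B6, B6–B7, B7–B8

The largest bag has 3 vertices, giving width 2; this decomposition certifies tw(G) ≤ 2. The edges 3–1–5–6–2–9–4–8–7–0–3 form a cycle, so G is not a tree and its treewidth is at least 2. Combining the bounds, tw(G) = 2.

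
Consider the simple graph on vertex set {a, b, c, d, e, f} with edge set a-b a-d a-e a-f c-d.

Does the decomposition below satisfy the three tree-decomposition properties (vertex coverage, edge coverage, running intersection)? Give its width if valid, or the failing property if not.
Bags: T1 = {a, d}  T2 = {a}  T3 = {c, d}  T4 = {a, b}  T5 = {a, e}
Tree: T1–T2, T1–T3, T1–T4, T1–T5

No — vertex f appears in no bag.

A tree decomposition must satisfy three properties: every vertex lies in some bag; for every edge, both endpoints lie together in some bag; and for every vertex, the bags containing it form a connected subtree. Here vertex f appears in no bag, so the decomposition is invalid.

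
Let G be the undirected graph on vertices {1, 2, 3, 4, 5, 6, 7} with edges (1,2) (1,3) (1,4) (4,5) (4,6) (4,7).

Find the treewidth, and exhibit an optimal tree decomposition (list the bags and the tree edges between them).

Every bag has size at most 2, so the width is 2 − 1 = 1 and tw(G) ≤ 1. Any graph with an edge has treewidth ≥ 1, and G has the edge 1–4. Hence tw(G) = 1 exactly.

Treewidth 1.
Bags: B1 = {1, 4}  B2 = {4, 7}  B3 = {4, 5}  B4 = {1, 2}  B5 = {1, 3}  B6 = {4, 6}
Tree: B1–B2, B2–B3, B1–B4, B1–B5, B3–B6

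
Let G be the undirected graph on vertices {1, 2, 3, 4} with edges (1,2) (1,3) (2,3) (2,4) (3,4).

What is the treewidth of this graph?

2

A width-2 tree decomposition is:
Bags: B1 = {1, 2, 3}  B2 = {2, 3, 4}
Tree: B1–B2
The largest bag has 3 vertices, giving width 2; this decomposition certifies tw(G) ≤ 2. Conversely, {1, 2, 3} is a clique of size 3, and the vertices of any clique must share a bag in every tree decomposition; so some bag has ≥ 3 vertices and tw(G) ≥ 2. Hence tw(G) = 2 exactly.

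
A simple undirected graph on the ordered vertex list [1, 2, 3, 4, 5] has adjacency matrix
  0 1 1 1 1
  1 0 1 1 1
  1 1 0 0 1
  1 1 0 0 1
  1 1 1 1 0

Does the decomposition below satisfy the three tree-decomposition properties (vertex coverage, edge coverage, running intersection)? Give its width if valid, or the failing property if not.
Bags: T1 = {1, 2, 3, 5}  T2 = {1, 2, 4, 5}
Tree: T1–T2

Yes; width 3.

Vertex coverage: the bags together contain {1, 2, 3, 4, 5}, the full vertex set. Edge coverage: each edge of G has both endpoints in at least one bag. Running intersection: for every vertex, the bags containing it form a connected subtree. All three properties hold, so this is a valid tree decomposition of width max|bag| − 1 = 3, and hence tw(G) ≤ 3.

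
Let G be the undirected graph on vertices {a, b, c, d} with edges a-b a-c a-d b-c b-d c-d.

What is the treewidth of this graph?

3

A width-3 tree decomposition is:
Bags: B1 = {a, b, c, d}
Tree: (single bag)
A single bag containing all 4 vertices is trivially a valid decomposition of width 3. For the lower bound, the 4 vertices {a, b, c, d} are pairwise adjacent, and any tree decomposition puts a clique entirely inside one bag — forcing width ≥ 3. Hence tw(G) = 3 exactly.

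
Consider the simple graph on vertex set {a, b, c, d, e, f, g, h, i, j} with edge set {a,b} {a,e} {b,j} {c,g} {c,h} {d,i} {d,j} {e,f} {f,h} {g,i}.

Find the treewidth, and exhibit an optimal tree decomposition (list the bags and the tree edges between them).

Each bag holds 3 vertices, so the decomposition has width 2, which upper-bounds the treewidth. Since b–j–d–i–g–c–h–f–e–a–b is a cycle in G, G is not acyclic. Forests are exactly the graphs of treewidth ≤ 1, so tw(G) ≥ 2. The upper and lower bounds meet at 2, so that is the treewidth.

Treewidth 2.
One such decomposition:
Bags: B1 = {b, d, j}  B2 = {b, d, i}  B3 = {b, g, i}  B4 = {b, c, g}  B5 = {b, c, h}  B6 = {b, f, h}  B7 = {b, e, f}  B8 = {a, b, e}
Tree: B1–B2, B2–B3, B3–B4, B4–B5, B5–B6, B6–B7, B7–B8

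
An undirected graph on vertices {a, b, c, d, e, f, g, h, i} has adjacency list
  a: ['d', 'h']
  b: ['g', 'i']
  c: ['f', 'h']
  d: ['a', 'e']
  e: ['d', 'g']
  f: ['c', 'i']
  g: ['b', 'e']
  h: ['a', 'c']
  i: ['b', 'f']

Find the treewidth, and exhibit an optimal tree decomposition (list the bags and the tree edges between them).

Treewidth 2.
One optimal decomposition is:
Bags: B1 = {a, c, h}  B2 = {a, c, f}  B3 = {a, f, i}  B4 = {a, b, i}  B5 = {a, b, g}  B6 = {a, e, g}  B7 = {a, d, e}
Tree: B1–B2, B2–B3, B3–B4, B4–B5, B5–B6, B6–B7

The largest bag has 3 vertices, giving width 2; this decomposition certifies tw(G) ≤ 2. The edges a–h–c–f–i–b–g–e–d–a form a cycle, so G is not a tree and its treewidth is at least 2. Hence tw(G) = 2 exactly.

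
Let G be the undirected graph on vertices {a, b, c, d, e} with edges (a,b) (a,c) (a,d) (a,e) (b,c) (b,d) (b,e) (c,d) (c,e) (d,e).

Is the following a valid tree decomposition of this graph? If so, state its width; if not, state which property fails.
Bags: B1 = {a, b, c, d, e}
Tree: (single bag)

Vertex coverage: the bags together contain {a, b, c, d, e}, the full vertex set. Edge coverage: each edge of G has both endpoints in at least one bag. Running intersection: for every vertex, the bags containing it form a connected subtree. All three properties hold, so this is a valid tree decomposition of width max|bag| − 1 = 4, and hence tw(G) ≤ 4.

Yes; width 4.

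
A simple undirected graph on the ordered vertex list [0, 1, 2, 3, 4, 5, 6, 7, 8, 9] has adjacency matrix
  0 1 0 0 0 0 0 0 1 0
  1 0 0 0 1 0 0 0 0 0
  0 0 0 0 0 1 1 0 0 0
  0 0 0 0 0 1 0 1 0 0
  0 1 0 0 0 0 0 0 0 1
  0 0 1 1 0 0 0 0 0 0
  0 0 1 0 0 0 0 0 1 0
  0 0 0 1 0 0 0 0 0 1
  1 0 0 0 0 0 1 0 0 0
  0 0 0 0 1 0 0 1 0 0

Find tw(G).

A width-2 tree decomposition is:
Bags: B1 = {1, 4, 9}  B2 = {0, 1, 9}  B3 = {0, 8, 9}  B4 = {6, 8, 9}  B5 = {2, 6, 9}  B6 = {2, 5, 9}  B7 = {3, 5, 9}  B8 = {3, 7, 9}
Tree: B1–B2, B2–B3, B3–B4, B4–B5, B5–B6, B6–B7, B7–B8
The largest bag has 3 vertices, giving width 2; this decomposition certifies tw(G) ≤ 2. The edges 9–4–1–0–8–6–2–5–3–7–9 form a cycle, so G is not a tree and its treewidth is at least 2. The upper and lower bounds meet at 2, so that is the treewidth.

2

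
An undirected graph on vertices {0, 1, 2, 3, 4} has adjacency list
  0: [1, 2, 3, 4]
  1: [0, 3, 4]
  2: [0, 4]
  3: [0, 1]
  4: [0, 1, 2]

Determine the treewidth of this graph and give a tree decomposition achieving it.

Treewidth 2.
Bags: B1 = {0, 1, 4}  B2 = {0, 2, 4}  B3 = {0, 1, 3}
Tree: B1–B2, B1–B3

Every bag has size at most 3, so the width is 3 − 1 = 2 and tw(G) ≤ 2. For the lower bound, the 3 vertices {0, 1, 3} are pairwise adjacent, and any tree decomposition puts a clique entirely inside one bag — forcing width ≥ 2. Combining the bounds, tw(G) = 2.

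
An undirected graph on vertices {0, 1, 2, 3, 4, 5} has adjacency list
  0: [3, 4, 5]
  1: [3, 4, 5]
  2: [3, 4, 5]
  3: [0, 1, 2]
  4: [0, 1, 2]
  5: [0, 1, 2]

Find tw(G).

A width-3 tree decomposition is:
Bags: B1 = {0, 3, 4, 5}  B2 = {1, 3, 4, 5}  B3 = {2, 3, 4, 5}
Tree: B1–B2, B2–B3
The largest bag has 4 vertices, giving width 3; this decomposition certifies tw(G) ≤ 3. For the lower bound: the 4 vertex sets {0,5}, {1,3}, {4}, {2} are disjoint, each induces a connected subgraph, and every pair is joined by at least one edge of G. Contracting each set to a single vertex therefore yields K_{4} as a minor, and since treewidth is minor-monotone, tw(G) ≥ tw(K_{4}) = 3. Therefore the treewidth is 3.

3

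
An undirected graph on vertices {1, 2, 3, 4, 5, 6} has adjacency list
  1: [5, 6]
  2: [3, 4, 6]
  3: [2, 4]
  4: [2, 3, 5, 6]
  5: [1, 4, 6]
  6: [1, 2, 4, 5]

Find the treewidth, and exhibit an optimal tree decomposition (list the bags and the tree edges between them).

Treewidth 2.
Bags: B1 = {4, 5, 6}  B2 = {1, 5, 6}  B3 = {2, 4, 6}  B4 = {2, 3, 4}
Tree: B1–B2, B1–B3, B3–B4

Each bag holds 3 vertices, so the decomposition has width 2, which upper-bounds the treewidth. Conversely, {1, 5, 6} is a clique of size 3, and the vertices of any clique must share a bag in every tree decomposition; so some bag has ≥ 3 vertices and tw(G) ≥ 2. Therefore the treewidth is 2.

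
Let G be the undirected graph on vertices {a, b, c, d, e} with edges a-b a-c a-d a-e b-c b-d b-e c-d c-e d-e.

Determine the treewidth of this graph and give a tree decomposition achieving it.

Treewidth 4.
One optimal decomposition is:
Bags: B1 = {a, b, c, d, e}
Tree: (single bag)

A single bag containing all 5 vertices is trivially a valid decomposition of width 4. For the lower bound, the 5 vertices {a, b, c, d, e} are pairwise adjacent, and any tree decomposition puts a clique entirely inside one bag — forcing width ≥ 4. Combining the bounds, tw(G) = 4.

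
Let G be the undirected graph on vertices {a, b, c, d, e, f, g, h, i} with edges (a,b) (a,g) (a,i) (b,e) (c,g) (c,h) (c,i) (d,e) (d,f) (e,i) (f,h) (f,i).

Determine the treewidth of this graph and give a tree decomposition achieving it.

Every bag has size at most 4, so the width is 4 − 1 = 3 and tw(G) ≤ 3. For the lower bound: the 4 vertex sets {d,f,h}, {e}, {i}, {a,b,c,g} are disjoint, each induces a connected subgraph, and every pair is joined by at least one edge of G. Contracting each set to a single vertex therefore yields K_{4} as a minor, and since treewidth is minor-monotone, tw(G) ≥ tw(K_{4}) = 3. Therefore the treewidth is 3.

Treewidth 3.
One such decomposition:
Bags: B1 = {d, e, f, h}  B2 = {e, f, h, i}  B3 = {c, e, h, i}  B4 = {b, c, e, i}  B5 = {a, b, c, i}  B6 = {a, b, c, g}
Tree: B1–B2, B2–B3, B3–B4, B4–B5, B5–B6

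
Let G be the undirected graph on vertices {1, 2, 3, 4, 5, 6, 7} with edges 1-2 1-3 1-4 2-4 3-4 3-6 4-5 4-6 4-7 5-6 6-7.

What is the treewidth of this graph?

2

A width-2 tree decomposition is:
Bags: B1 = {4, 6, 7}  B2 = {4, 5, 6}  B3 = {3, 4, 6}  B4 = {1, 3, 4}  B5 = {1, 2, 4}
Tree: B1–B2, B2–B3, B3–B4, B4–B5
Each bag holds 3 vertices, so the decomposition has width 2, which upper-bounds the treewidth. For the lower bound, the 3 vertices {1, 2, 4} are pairwise adjacent, and any tree decomposition puts a clique entirely inside one bag — forcing width ≥ 2. The upper and lower bounds meet at 2, so that is the treewidth.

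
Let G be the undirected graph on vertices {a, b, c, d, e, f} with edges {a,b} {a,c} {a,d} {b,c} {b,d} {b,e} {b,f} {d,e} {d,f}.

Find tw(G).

2

A width-2 tree decomposition is:
Bags: B1 = {b, d, f}  B2 = {b, d, e}  B3 = {a, b, d}  B4 = {a, b, c}
Tree: B1–B2, B1–B3, B3–B4
Every bag has size at most 3, so the width is 3 − 1 = 2 and tw(G) ≤ 2. For the lower bound, the 3 vertices {b, d, e} are pairwise adjacent, and any tree decomposition puts a clique entirely inside one bag — forcing width ≥ 2. Hence tw(G) = 2 exactly.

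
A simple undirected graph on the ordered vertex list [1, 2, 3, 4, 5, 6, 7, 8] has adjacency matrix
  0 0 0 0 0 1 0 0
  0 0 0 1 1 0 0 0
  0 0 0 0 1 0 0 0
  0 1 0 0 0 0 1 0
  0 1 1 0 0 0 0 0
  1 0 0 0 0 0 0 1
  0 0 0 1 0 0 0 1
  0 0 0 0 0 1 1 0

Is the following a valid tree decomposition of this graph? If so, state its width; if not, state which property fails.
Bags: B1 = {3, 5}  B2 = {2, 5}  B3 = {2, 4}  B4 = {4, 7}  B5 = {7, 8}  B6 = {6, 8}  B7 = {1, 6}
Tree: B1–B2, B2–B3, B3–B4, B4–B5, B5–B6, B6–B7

Checking the three conditions: (i) the bags cover all of {1, 2, 3, 4, 5, 6, 7, 8}; (ii) for each edge, some bag contains both endpoints; (iii) the bags containing any fixed vertex form a subtree. All hold, so the decomposition is valid with width 2 − 1 = 1.

Yes; width 1.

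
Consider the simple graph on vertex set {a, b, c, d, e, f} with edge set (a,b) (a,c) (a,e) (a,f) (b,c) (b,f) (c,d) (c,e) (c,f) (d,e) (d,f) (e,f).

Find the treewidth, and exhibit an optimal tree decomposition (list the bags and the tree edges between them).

Treewidth 3.
One optimal decomposition is:
Bags: B1 = {a, c, e, f}  B2 = {c, d, e, f}  B3 = {a, b, c, f}
Tree: B1–B2, B1–B3

Every bag has size at most 4, so the width is 4 − 1 = 3 and tw(G) ≤ 3. On the other hand G contains the 4-clique {c, d, e, f}. A clique must lie in a single bag of any decomposition, so no decomposition can have width below 3. Therefore the treewidth is 3.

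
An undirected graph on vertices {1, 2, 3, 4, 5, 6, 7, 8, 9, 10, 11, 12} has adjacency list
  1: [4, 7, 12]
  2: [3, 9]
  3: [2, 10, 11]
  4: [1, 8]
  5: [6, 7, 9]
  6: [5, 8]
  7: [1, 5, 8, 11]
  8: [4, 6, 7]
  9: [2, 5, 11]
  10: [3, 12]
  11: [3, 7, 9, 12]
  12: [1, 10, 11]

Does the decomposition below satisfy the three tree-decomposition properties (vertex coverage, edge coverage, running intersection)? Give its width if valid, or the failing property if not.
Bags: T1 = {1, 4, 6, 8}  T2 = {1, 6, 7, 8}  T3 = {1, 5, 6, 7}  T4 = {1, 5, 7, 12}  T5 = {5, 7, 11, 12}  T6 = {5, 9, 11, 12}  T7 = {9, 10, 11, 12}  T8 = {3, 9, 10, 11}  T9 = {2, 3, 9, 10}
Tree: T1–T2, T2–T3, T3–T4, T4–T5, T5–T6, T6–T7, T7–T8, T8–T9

Yes; width 3.

Every vertex of G appears in some bag (union = {1, 2, 3, 4, 5, 6, 7, 8, 9, 10, 11, 12}); every edge is covered by a bag; and for each vertex v the set of bags containing v is connected in the bag tree. The decomposition is therefore valid. The largest bag has 4 vertices, so the width is 3.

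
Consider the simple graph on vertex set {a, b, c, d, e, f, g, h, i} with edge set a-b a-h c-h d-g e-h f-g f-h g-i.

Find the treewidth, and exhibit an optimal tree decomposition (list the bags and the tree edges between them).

Treewidth 1.
One such decomposition:
Bags: B1 = {f, h}  B2 = {c, h}  B3 = {f, g}  B4 = {e, h}  B5 = {a, h}  B6 = {d, g}  B7 = {a, b}  B8 = {g, i}
Tree: B1–B2, B1–B3, B2–B4, B2–B5, B3–B6, B5–B7, B6–B8

The largest bag has 2 vertices, giving width 1; this decomposition certifies tw(G) ≤ 1. Any graph with an edge has treewidth ≥ 1, and G has the edge h–f. The upper and lower bounds meet at 1, so that is the treewidth.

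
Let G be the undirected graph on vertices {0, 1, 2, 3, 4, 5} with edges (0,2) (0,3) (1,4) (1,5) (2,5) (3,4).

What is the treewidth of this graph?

A width-2 tree decomposition is:
Bags: B1 = {0, 2, 5}  B2 = {0, 3, 5}  B3 = {3, 4, 5}  B4 = {1, 4, 5}
Tree: B1–B2, B2–B3, B3–B4
Each bag holds 3 vertices, so the decomposition has width 2, which upper-bounds the treewidth. The edges 5–2–0–3–4–1–5 form a cycle, so G is not a tree and its treewidth is at least 2. Hence tw(G) = 2 exactly.

2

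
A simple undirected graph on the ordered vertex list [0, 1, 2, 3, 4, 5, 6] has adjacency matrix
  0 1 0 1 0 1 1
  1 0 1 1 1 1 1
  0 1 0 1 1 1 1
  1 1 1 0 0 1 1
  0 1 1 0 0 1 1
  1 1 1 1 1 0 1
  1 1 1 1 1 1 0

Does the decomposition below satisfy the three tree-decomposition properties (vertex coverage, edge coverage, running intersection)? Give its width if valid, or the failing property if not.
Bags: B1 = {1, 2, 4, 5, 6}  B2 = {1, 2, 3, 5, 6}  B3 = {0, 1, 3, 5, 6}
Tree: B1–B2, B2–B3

Yes; width 4.

Every vertex of G appears in some bag (union = {0, 1, 2, 3, 4, 5, 6}); every edge is covered by a bag; and for each vertex v the set of bags containing v is connected in the bag tree. The decomposition is therefore valid. The largest bag has 5 vertices, so the width is 4.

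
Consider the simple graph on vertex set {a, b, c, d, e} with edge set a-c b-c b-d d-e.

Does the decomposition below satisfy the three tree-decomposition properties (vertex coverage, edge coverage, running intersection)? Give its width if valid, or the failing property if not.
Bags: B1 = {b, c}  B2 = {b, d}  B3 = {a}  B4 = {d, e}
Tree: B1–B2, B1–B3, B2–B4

No — edge (c,a) lies in no bag.

A tree decomposition must satisfy three properties: every vertex lies in some bag; for every edge, both endpoints lie together in some bag; and for every vertex, the bags containing it form a connected subtree. Here edge (c,a) lies in no bag, so the decomposition is invalid.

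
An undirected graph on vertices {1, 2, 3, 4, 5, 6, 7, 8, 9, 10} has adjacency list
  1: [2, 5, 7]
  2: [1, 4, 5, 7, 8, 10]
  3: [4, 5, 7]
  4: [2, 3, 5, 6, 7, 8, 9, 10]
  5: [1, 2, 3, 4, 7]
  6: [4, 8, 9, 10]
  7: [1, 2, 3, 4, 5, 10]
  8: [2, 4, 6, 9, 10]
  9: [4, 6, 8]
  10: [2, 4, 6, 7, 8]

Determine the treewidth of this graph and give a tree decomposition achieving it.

Treewidth 3.
Bags: B1 = {2, 4, 8, 10}  B2 = {2, 4, 7, 10}  B3 = {4, 6, 8, 10}  B4 = {2, 4, 5, 7}  B5 = {4, 6, 8, 9}  B6 = {1, 2, 5, 7}  B7 = {3, 4, 5, 7}
Tree: B1–B2, B1–B3, B2–B4, B3–B5, B4–B6, B4–B7

Each bag holds 4 vertices, so the decomposition has width 3, which upper-bounds the treewidth. For the lower bound, the 4 vertices {1, 2, 5, 7} are pairwise adjacent, and any tree decomposition puts a clique entirely inside one bag — forcing width ≥ 3. Therefore the treewidth is 3.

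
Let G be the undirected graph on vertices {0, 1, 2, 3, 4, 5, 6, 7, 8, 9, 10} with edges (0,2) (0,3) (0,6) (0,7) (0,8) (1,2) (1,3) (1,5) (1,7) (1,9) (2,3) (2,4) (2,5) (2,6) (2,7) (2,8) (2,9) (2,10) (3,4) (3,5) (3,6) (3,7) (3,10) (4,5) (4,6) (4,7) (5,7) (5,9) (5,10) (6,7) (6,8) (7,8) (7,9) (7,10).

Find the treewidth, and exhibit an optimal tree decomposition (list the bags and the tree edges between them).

Treewidth 4.
One optimal decomposition is:
Bags: B1 = {2, 3, 4, 5, 7}  B2 = {1, 2, 3, 5, 7}  B3 = {2, 3, 4, 6, 7}  B4 = {0, 2, 3, 6, 7}  B5 = {1, 2, 5, 7, 9}  B6 = {2, 3, 5, 7, 10}  B7 = {0, 2, 6, 7, 8}
Tree: B1–B2, B1–B3, B3–B4, B2–B5, B2–B6, B4–B7

The largest bag has 5 vertices, giving width 4; this decomposition certifies tw(G) ≤ 4. On the other hand G contains the 5-clique {0, 2, 6, 7, 8}. A clique must lie in a single bag of any decomposition, so no decomposition can have width below 4. Hence tw(G) = 4 exactly.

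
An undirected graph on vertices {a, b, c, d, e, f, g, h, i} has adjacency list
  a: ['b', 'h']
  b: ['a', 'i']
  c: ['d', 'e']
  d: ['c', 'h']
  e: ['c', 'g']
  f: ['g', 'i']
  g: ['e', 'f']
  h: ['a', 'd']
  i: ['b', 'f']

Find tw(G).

A width-2 tree decomposition is:
Bags: B1 = {b, f, i}  B2 = {b, f, g}  B3 = {b, e, g}  B4 = {b, c, e}  B5 = {b, c, d}  B6 = {b, d, h}  B7 = {a, b, h}
Tree: B1–B2, B2–B3, B3–B4, B4–B5, B5–B6, B6–B7
Each bag holds 3 vertices, so the decomposition has width 2, which upper-bounds the treewidth. Since b–i–f–g–e–c–d–h–a–b is a cycle in G, G is not acyclic. Forests are exactly the graphs of treewidth ≤ 1, so tw(G) ≥ 2. Therefore the treewidth is 2.

2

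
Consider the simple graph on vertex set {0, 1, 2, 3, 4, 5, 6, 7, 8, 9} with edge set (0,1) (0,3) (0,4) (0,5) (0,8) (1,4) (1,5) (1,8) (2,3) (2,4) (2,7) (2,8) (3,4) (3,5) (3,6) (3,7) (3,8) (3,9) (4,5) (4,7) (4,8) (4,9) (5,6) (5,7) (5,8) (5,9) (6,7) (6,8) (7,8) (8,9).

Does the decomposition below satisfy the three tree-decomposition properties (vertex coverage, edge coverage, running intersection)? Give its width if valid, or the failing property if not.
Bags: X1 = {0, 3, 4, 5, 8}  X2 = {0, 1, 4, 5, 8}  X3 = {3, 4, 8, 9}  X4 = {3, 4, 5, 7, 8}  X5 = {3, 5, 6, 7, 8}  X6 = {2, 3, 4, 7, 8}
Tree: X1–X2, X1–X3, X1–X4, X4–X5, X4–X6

A tree decomposition must satisfy three properties: every vertex lies in some bag; for every edge, both endpoints lie together in some bag; and for every vertex, the bags containing it form a connected subtree. Here edge (5,9) lies in no bag, so the decomposition is invalid.

No — edge (5,9) lies in no bag.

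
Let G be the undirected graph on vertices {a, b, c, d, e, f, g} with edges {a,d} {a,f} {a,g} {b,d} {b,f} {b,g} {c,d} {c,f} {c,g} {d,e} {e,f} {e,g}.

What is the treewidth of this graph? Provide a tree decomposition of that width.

Each bag holds 4 vertices, so the decomposition has width 3, which upper-bounds the treewidth. For the lower bound: the 4 vertex sets {d,e}, {c,g}, {f}, {a} are disjoint, each induces a connected subgraph, and every pair is joined by at least one edge of G. Contracting each set to a single vertex therefore yields K_{4} as a minor, and since treewidth is minor-monotone, tw(G) ≥ tw(K_{4}) = 3. Hence tw(G) = 3 exactly.

Treewidth 3.
One optimal decomposition is:
Bags: B1 = {d, e, f, g}  B2 = {c, d, f, g}  B3 = {a, d, f, g}  B4 = {b, d, f, g}
Tree: B1–B2, B2–B3, B3–B4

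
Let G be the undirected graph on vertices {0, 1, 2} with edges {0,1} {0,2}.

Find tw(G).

1

A width-1 tree decomposition is:
Bags: B1 = {0, 2}  B2 = {0, 1}
Tree: B1–B2
Every bag has size at most 2, so the width is 2 − 1 = 1 and tw(G) ≤ 1. Any graph with an edge has treewidth ≥ 1, and G has the edge 0–2. Hence tw(G) = 1 exactly.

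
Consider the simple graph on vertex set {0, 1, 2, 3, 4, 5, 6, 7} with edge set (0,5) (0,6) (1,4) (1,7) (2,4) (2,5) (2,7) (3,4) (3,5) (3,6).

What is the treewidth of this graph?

2

A width-2 tree decomposition is:
Bags: B1 = {1, 4, 7}  B2 = {2, 4, 7}  B3 = {2, 3, 4}  B4 = {2, 3, 5}  B5 = {3, 5, 6}  B6 = {0, 5, 6}
Tree: B1–B2, B2–B3, B3–B4, B4–B5, B5–B6
Every bag has size at most 3, so the width is 3 − 1 = 2 and tw(G) ≤ 2. For the lower bound, G contains the cycle 1–7–2–4–1, so G is not a forest; only forests have treewidth ≤ 1, hence tw(G) ≥ 2. Combining the bounds, tw(G) = 2.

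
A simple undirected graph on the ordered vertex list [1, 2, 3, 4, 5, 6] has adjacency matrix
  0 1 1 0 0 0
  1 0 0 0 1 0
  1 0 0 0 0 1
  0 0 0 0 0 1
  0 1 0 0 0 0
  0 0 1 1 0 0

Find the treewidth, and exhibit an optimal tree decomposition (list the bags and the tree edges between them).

Each bag holds 2 vertices, so the decomposition has width 1, which upper-bounds the treewidth. Since G has at least one edge (e.g. 4–6), it is not an edgeless graph, so tw(G) ≥ 1. Hence tw(G) = 1 exactly.

Treewidth 1.
One such decomposition:
Bags: B1 = {4, 6}  B2 = {3, 6}  B3 = {1, 3}  B4 = {1, 2}  B5 = {2, 5}
Tree: B1–B2, B2–B3, B3–B4, B4–B5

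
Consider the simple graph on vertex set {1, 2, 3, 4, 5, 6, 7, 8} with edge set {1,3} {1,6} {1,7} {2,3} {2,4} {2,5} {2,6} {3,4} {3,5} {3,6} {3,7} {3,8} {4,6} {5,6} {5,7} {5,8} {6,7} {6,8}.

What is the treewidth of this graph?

3

A width-3 tree decomposition is:
Bags: B1 = {3, 5, 6, 8}  B2 = {3, 5, 6, 7}  B3 = {2, 3, 5, 6}  B4 = {1, 3, 6, 7}  B5 = {2, 3, 4, 6}
Tree: B1–B2, B2–B3, B2–B4, B3–B5
Each bag holds 4 vertices, so the decomposition has width 3, which upper-bounds the treewidth. On the other hand G contains the 4-clique {1, 3, 6, 7}. A clique must lie in a single bag of any decomposition, so no decomposition can have width below 3. Therefore the treewidth is 3.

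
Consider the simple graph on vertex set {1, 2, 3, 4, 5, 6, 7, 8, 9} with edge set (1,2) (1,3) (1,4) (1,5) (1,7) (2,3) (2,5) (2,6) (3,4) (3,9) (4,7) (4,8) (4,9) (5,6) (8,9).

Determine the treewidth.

A width-2 tree decomposition is:
Bags: B1 = {1, 3, 4}  B2 = {1, 2, 3}  B3 = {1, 4, 7}  B4 = {3, 4, 9}  B5 = {1, 2, 5}  B6 = {2, 5, 6}  B7 = {4, 8, 9}
Tree: B1–B2, B1–B3, B1–B4, B2–B5, B5–B6, B4–B7
Each bag holds 3 vertices, so the decomposition has width 2, which upper-bounds the treewidth. For the lower bound, the 3 vertices {4, 8, 9} are pairwise adjacent, and any tree decomposition puts a clique entirely inside one bag — forcing width ≥ 2. Combining the bounds, tw(G) = 2.

2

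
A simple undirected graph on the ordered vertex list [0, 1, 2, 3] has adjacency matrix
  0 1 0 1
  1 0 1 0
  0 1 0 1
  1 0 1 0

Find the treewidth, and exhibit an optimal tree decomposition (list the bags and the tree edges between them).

The largest bag has 3 vertices, giving width 2; this decomposition certifies tw(G) ≤ 2. The edges 1–0–3–2–1 form a cycle, so G is not a tree and its treewidth is at least 2. Therefore the treewidth is 2.

Treewidth 2.
One optimal decomposition is:
Bags: B1 = {0, 1, 3}  B2 = {1, 2, 3}
Tree: B1–B2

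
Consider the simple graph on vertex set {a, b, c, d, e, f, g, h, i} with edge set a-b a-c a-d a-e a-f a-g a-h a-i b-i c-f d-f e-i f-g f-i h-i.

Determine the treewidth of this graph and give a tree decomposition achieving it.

Treewidth 2.
Bags: B1 = {a, f, i}  B2 = {a, f, g}  B3 = {a, d, f}  B4 = {a, e, i}  B5 = {a, h, i}  B6 = {a, b, i}  B7 = {a, c, f}
Tree: B1–B2, B1–B3, B1–B4, B1–B5, B1–B6, B3–B7

Each bag holds 3 vertices, so the decomposition has width 2, which upper-bounds the treewidth. For the lower bound, the 3 vertices {a, e, i} are pairwise adjacent, and any tree decomposition puts a clique entirely inside one bag — forcing width ≥ 2. Hence tw(G) = 2 exactly.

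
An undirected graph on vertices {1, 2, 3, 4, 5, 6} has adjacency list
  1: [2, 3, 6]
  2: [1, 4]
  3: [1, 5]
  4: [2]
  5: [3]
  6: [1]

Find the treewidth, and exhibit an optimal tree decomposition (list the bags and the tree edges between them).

Treewidth 1.
One such decomposition:
Bags: B1 = {2, 4}  B2 = {1, 2}  B3 = {1, 3}  B4 = {3, 5}  B5 = {1, 6}
Tree: B1–B2, B2–B3, B3–B4, B2–B5

The largest bag has 2 vertices, giving width 1; this decomposition certifies tw(G) ≤ 1. Since G has at least one edge (e.g. 2–4), it is not an edgeless graph, so tw(G) ≥ 1. Therefore the treewidth is 1.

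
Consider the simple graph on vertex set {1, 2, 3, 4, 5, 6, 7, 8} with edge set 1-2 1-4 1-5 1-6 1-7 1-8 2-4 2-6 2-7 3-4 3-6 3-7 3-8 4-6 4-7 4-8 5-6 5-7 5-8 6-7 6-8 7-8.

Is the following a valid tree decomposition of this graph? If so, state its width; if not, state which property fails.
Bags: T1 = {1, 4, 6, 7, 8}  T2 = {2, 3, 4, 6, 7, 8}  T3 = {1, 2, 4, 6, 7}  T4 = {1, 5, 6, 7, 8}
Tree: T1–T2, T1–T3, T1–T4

A tree decomposition must satisfy three properties: every vertex lies in some bag; for every edge, both endpoints lie together in some bag; and for every vertex, the bags containing it form a connected subtree. Here bags containing vertex 2 are not connected in the tree, so the decomposition is invalid.

No — bags containing vertex 2 are not connected in the tree.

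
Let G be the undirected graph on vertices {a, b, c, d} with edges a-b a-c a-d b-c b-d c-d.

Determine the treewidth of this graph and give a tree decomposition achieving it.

With just one bag of size 4, the width is 4 − 1 = 3, so tw(G) ≤ 3. For the lower bound, the 4 vertices {a, b, c, d} are pairwise adjacent, and any tree decomposition puts a clique entirely inside one bag — forcing width ≥ 3. The upper and lower bounds meet at 3, so that is the treewidth.

Treewidth 3.
Bags: B1 = {a, b, c, d}
Tree: (single bag)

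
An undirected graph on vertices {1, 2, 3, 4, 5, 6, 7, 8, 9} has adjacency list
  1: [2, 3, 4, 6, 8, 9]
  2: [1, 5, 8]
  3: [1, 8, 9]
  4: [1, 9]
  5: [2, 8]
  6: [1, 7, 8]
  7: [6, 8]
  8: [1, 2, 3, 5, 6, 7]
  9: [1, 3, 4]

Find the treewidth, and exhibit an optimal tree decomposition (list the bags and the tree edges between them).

Treewidth 2.
One such decomposition:
Bags: B1 = {1, 3, 8}  B2 = {1, 2, 8}  B3 = {1, 3, 9}  B4 = {1, 6, 8}  B5 = {2, 5, 8}  B6 = {6, 7, 8}  B7 = {1, 4, 9}
Tree: B1–B2, B1–B3, B2–B4, B2–B5, B4–B6, B3–B7

The largest bag has 3 vertices, giving width 2; this decomposition certifies tw(G) ≤ 2. On the other hand G contains the 3-clique {1, 2, 8}. A clique must lie in a single bag of any decomposition, so no decomposition can have width below 2. Combining the bounds, tw(G) = 2.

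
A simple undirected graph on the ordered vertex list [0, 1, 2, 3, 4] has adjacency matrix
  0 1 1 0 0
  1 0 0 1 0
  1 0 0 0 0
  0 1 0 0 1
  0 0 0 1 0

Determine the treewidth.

A width-1 tree decomposition is:
Bags: B1 = {0, 2}  B2 = {0, 1}  B3 = {1, 3}  B4 = {3, 4}
Tree: B1–B2, B2–B3, B3–B4
Each bag holds 2 vertices, so the decomposition has width 1, which upper-bounds the treewidth. Since G has at least one edge (e.g. 2–0), it is not an edgeless graph, so tw(G) ≥ 1. Hence tw(G) = 1 exactly.

1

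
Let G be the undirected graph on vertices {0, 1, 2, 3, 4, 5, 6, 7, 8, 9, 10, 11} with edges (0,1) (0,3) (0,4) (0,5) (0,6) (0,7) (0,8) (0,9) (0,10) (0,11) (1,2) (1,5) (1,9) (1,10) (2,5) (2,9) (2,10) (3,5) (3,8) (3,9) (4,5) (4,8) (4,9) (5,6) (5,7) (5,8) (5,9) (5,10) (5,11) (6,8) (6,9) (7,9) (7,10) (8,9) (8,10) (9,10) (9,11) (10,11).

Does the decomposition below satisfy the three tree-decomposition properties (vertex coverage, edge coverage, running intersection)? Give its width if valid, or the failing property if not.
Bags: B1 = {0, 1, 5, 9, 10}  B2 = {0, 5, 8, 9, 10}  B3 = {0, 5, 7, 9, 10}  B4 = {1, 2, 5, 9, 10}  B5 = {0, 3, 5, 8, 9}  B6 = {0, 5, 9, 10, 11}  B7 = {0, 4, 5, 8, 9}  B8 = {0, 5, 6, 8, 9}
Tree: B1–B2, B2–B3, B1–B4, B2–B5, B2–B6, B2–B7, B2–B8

Yes; width 4.

Checking the three conditions: (i) the bags cover all of {0, 1, 2, 3, 4, 5, 6, 7, 8, 9, 10, 11}; (ii) for each edge, some bag contains both endpoints; (iii) the bags containing any fixed vertex form a subtree. All hold, so the decomposition is valid with width 5 − 1 = 4.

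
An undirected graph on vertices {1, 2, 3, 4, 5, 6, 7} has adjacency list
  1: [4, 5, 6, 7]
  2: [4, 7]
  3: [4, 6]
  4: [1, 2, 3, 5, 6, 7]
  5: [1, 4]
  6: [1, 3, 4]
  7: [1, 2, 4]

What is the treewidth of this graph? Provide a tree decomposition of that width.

Each bag holds 3 vertices, so the decomposition has width 2, which upper-bounds the treewidth. Conversely, {1, 4, 5} is a clique of size 3, and the vertices of any clique must share a bag in every tree decomposition; so some bag has ≥ 3 vertices and tw(G) ≥ 2. The upper and lower bounds meet at 2, so that is the treewidth.

Treewidth 2.
One optimal decomposition is:
Bags: B1 = {3, 4, 6}  B2 = {1, 4, 6}  B3 = {1, 4, 5}  B4 = {1, 4, 7}  B5 = {2, 4, 7}
Tree: B1–B2, B2–B3, B2–B4, B4–B5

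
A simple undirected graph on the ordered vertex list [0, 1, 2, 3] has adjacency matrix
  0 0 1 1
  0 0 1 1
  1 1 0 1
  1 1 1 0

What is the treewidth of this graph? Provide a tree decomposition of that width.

Every bag has size at most 3, so the width is 3 − 1 = 2 and tw(G) ≤ 2. Conversely, {0, 2, 3} is a clique of size 3, and the vertices of any clique must share a bag in every tree decomposition; so some bag has ≥ 3 vertices and tw(G) ≥ 2. The upper and lower bounds meet at 2, so that is the treewidth.

Treewidth 2.
One optimal decomposition is:
Bags: B1 = {0, 2, 3}  B2 = {1, 2, 3}
Tree: B1–B2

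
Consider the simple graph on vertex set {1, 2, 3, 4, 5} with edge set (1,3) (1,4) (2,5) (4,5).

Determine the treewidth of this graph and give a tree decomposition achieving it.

Each bag holds 2 vertices, so the decomposition has width 1, which upper-bounds the treewidth. Any graph with an edge has treewidth ≥ 1, and G has the edge 2–5. Combining the bounds, tw(G) = 1.

Treewidth 1.
One optimal decomposition is:
Bags: B1 = {2, 5}  B2 = {4, 5}  B3 = {1, 4}  B4 = {1, 3}
Tree: B1–B2, B2–B3, B3–B4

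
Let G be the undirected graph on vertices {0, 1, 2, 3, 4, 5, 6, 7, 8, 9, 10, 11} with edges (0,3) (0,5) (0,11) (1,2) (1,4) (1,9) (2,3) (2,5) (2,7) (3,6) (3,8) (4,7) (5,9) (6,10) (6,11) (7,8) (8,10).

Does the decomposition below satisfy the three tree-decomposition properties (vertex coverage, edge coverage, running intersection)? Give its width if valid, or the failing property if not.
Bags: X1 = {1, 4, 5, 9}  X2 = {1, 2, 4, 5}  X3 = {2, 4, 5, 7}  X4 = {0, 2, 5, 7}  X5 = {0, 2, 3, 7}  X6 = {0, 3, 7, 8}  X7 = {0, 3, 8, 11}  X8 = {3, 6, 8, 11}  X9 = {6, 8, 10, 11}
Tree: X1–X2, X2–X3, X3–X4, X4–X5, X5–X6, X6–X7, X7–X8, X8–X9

Vertex coverage: the bags together contain {0, 1, 2, 3, 4, 5, 6, 7, 8, 9, 10, 11}, the full vertex set. Edge coverage: each edge of G has both endpoints in at least one bag. Running intersection: for every vertex, the bags containing it form a connected subtree. All three properties hold, so this is a valid tree decomposition of width max|bag| − 1 = 3, and hence tw(G) ≤ 3.

Yes; width 3.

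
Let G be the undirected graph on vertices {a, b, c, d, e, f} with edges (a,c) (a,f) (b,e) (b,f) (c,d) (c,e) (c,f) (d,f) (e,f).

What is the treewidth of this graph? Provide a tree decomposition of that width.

The largest bag has 3 vertices, giving width 2; this decomposition certifies tw(G) ≤ 2. For the lower bound, the 3 vertices {c, d, f} are pairwise adjacent, and any tree decomposition puts a clique entirely inside one bag — forcing width ≥ 2. The upper and lower bounds meet at 2, so that is the treewidth.

Treewidth 2.
One optimal decomposition is:
Bags: B1 = {a, c, f}  B2 = {c, d, f}  B3 = {c, e, f}  B4 = {b, e, f}
Tree: B1–B2, B2–B3, B3–B4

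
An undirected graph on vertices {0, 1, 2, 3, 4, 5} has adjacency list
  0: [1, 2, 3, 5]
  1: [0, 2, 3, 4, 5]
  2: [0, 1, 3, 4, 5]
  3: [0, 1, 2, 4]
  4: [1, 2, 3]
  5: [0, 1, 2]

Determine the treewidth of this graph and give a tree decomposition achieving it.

Treewidth 3.
Bags: B1 = {0, 1, 2, 5}  B2 = {0, 1, 2, 3}  B3 = {1, 2, 3, 4}
Tree: B1–B2, B2–B3

The largest bag has 4 vertices, giving width 3; this decomposition certifies tw(G) ≤ 3. For the lower bound, the 4 vertices {0, 1, 2, 3} are pairwise adjacent, and any tree decomposition puts a clique entirely inside one bag — forcing width ≥ 3. The upper and lower bounds meet at 3, so that is the treewidth.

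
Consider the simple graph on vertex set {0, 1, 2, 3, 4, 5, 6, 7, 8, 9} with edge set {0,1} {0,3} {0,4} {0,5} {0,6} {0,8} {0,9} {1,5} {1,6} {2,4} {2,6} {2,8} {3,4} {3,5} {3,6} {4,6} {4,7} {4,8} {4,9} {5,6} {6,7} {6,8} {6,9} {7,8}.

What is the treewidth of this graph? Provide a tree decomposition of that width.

Every bag has size at most 4, so the width is 4 − 1 = 3 and tw(G) ≤ 3. For the lower bound, the 4 vertices {0, 1, 5, 6} are pairwise adjacent, and any tree decomposition puts a clique entirely inside one bag — forcing width ≥ 3. Combining the bounds, tw(G) = 3.

Treewidth 3.
Bags: B1 = {0, 3, 4, 6}  B2 = {0, 4, 6, 8}  B3 = {0, 3, 5, 6}  B4 = {0, 1, 5, 6}  B5 = {2, 4, 6, 8}  B6 = {4, 6, 7, 8}  B7 = {0, 4, 6, 9}
Tree: B1–B2, B1–B3, B3–B4, B2–B5, B2–B6, B2–B7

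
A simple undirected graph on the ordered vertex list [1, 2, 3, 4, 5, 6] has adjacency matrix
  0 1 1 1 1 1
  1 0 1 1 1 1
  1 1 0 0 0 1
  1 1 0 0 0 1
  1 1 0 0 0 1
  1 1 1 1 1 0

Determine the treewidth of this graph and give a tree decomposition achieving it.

Every bag has size at most 4, so the width is 4 − 1 = 3 and tw(G) ≤ 3. For the lower bound, the 4 vertices {1, 2, 3, 6} are pairwise adjacent, and any tree decomposition puts a clique entirely inside one bag — forcing width ≥ 3. Hence tw(G) = 3 exactly.

Treewidth 3.
Bags: B1 = {1, 2, 4, 6}  B2 = {1, 2, 3, 6}  B3 = {1, 2, 5, 6}
Tree: B1–B2, B1–B3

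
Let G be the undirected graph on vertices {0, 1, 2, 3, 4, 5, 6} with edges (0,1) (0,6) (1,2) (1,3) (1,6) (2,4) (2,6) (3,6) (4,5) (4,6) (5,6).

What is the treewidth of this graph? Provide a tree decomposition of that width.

Treewidth 2.
Bags: B1 = {2, 4, 6}  B2 = {4, 5, 6}  B3 = {1, 2, 6}  B4 = {0, 1, 6}  B5 = {1, 3, 6}
Tree: B1–B2, B1–B3, B3–B4, B4–B5

The largest bag has 3 vertices, giving width 2; this decomposition certifies tw(G) ≤ 2. On the other hand G contains the 3-clique {0, 1, 6}. A clique must lie in a single bag of any decomposition, so no decomposition can have width below 2. Therefore the treewidth is 2.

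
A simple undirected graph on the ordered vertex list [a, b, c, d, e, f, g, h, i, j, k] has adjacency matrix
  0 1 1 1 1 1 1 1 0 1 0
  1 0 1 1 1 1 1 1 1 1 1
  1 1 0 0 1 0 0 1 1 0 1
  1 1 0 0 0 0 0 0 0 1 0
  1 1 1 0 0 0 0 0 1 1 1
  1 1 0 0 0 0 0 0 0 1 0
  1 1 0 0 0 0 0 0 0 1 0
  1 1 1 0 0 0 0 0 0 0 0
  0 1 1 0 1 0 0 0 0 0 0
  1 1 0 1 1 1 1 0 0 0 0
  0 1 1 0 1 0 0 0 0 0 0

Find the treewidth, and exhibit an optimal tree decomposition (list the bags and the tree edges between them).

Treewidth 3.
Bags: B1 = {a, b, c, e}  B2 = {a, b, e, j}  B3 = {b, c, e, i}  B4 = {a, b, g, j}  B5 = {b, c, e, k}  B6 = {a, b, c, h}  B7 = {a, b, f, j}  B8 = {a, b, d, j}
Tree: B1–B2, B1–B3, B2–B4, B3–B5, B1–B6, B2–B7, B2–B8

Each bag holds 4 vertices, so the decomposition has width 3, which upper-bounds the treewidth. For the lower bound, the 4 vertices {a, b, d, j} are pairwise adjacent, and any tree decomposition puts a clique entirely inside one bag — forcing width ≥ 3. The upper and lower bounds meet at 3, so that is the treewidth.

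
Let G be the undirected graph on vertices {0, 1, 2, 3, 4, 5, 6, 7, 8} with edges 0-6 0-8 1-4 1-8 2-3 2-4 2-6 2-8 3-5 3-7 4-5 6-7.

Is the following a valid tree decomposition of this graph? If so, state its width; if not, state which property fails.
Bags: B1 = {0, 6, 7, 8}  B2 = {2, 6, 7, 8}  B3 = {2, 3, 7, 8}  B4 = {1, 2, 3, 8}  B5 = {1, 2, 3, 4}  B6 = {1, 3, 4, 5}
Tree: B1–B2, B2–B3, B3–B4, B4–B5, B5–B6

Vertex coverage: the bags together contain {0, 1, 2, 3, 4, 5, 6, 7, 8}, the full vertex set. Edge coverage: each edge of G has both endpoints in at least one bag. Running intersection: for every vertex, the bags containing it form a connected subtree. All three properties hold, so this is a valid tree decomposition of width max|bag| − 1 = 3, and hence tw(G) ≤ 3.

Yes; width 3.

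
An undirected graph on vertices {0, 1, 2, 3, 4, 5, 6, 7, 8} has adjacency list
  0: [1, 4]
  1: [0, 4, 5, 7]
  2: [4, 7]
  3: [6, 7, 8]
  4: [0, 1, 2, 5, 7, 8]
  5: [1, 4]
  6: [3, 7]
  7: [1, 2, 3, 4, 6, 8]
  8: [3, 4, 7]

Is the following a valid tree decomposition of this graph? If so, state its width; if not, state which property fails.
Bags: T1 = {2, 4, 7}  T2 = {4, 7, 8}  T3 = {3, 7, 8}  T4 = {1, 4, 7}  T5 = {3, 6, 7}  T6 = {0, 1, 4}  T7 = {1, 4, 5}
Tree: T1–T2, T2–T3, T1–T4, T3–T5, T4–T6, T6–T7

Yes; width 2.

Every vertex of G appears in some bag (union = {0, 1, 2, 3, 4, 5, 6, 7, 8}); every edge is covered by a bag; and for each vertex v the set of bags containing v is connected in the bag tree. The decomposition is therefore valid. The largest bag has 3 vertices, so the width is 2.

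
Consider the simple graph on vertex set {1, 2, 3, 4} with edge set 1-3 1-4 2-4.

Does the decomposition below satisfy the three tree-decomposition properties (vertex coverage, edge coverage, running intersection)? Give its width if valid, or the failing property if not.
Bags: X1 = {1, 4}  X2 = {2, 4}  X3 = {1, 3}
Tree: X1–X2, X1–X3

Yes; width 1.

Checking the three conditions: (i) the bags cover all of {1, 2, 3, 4}; (ii) for each edge, some bag contains both endpoints; (iii) the bags containing any fixed vertex form a subtree. All hold, so the decomposition is valid with width 2 − 1 = 1.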